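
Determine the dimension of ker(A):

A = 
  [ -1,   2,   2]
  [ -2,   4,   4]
nullity(A) = 2

Row reduce:
R2 → R2 - (2)·R1
REF = 
  [ -1,   2,   2]
  [  0,   0,   0]
Pivot columns: 1 → 1 pivot.
rank(A) = 1, so nullity(A) = 3 - 1 = 2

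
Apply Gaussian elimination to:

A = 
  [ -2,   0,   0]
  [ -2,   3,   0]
Row operations:
R2 → R2 - (1)·R1

Resulting echelon form:
REF = 
  [ -2,   0,   0]
  [  0,   3,   0]

Rank = 2 (number of non-zero pivot rows).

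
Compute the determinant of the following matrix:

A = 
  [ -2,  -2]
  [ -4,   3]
For a 2×2 matrix, det = ad - bc = (-2)(3) - (-2)(-4) = -14

det(A) = -14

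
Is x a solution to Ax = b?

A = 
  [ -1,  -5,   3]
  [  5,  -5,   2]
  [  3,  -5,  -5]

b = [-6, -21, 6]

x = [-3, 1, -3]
No

Ax = [-11, -26, 1] ≠ b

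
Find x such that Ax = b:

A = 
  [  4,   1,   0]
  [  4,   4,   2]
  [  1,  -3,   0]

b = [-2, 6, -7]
Row reduce the augmented matrix [A|b]:
R2 → R2 - (1)·R1
R3 → R3 - (1/4)·R1
R3 → R3 + (13/12)·R2
REF = 
  [   4,    1,    0,   -2]
  [   0,    3,    2,    8]
  [   0,    0, 13/6, 13/6]

Back-substitution:
x₃ = (13/6) / (13/6) = 1
x₂ = (8 - (2)(1)) / 3 = 2
x₁ = (-2 - (1)(2) - (0)(1)) / 4 = -1

x = [-1, 2, 1]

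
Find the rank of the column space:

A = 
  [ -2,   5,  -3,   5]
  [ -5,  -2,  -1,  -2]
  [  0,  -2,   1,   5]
Row reduce:
R2 → R2 - (5/2)·R1
R3 → R3 - (4/29)·R2
REF = 
  [   -2,     5,    -3,     5]
  [    0, -29/2,  13/2, -29/2]
  [    0,     0,  3/29,     7]
Pivot columns: 1, 2, 3 → 3 pivots.
dim(Col(A)) = number of pivot columns = 3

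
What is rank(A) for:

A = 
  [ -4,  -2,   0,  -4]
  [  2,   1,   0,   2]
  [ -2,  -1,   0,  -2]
rank(A) = 1

Row reduce:
R2 → R2 + (1/2)·R1
R3 → R3 - (1/2)·R1
REF = 
  [ -4,  -2,   0,  -4]
  [  0,   0,   0,   0]
  [  0,   0,   0,   0]
Pivot columns: 1 → 1 pivot.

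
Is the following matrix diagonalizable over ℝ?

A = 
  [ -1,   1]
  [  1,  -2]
Yes

tr(A) = -3, det(A) = 1
Characteristic polynomial: λ² - tr(A)λ + det(A) = λ² + 3λ + 1
λ² + 3λ + 1 = 0  ⇒  λ = (-3 ± √((3)² - 4·(1)))/2 = (-3 ± √(5))/2
  = (-3 + √5)/2,  (-3 - √5)/2
Eigenvalues: (-3 + √5)/2, (-3 - √5)/2  (≈ -0.382, -2.618)
The two irrational eigenvalues are distinct (simple), so each has alg. mult. = geom. mult. = 1.
Sum of geometric multiplicities equals n, so A has n independent eigenvectors.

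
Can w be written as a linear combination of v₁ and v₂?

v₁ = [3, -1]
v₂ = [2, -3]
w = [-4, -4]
Yes

Form the augmented matrix and row-reduce:
[v₁|v₂|w] = 
  [  3,   2,  -4]
  [ -1,  -3,  -4]
R2 → R2 + (1/3)·R1
REF = 
  [    3,     2,    -4]
  [    0,  -7/3, -16/3]

No row of the form [0 0 | nonzero], so the system is consistent. Back-substitution gives c₁ = -20/7, c₂ = 16/7: w = (-20/7)·v₁ + (16/7)·v₂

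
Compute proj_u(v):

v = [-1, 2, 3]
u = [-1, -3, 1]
v·u = (-1)(-1) + (2)(-3) + (3)(1) = -2
u·u = (-1)² + (-3)² + (1)² = 11
proj_u(v) = (v·u / u·u) × u = (-2/11) × u

proj_u(v) = [2/11, 6/11, -2/11]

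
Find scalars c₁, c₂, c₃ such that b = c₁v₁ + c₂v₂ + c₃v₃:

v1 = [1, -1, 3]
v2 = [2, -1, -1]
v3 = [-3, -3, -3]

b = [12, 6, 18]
c1 = 3, c2 = 0, c3 = -3

b = 3·v1 + 0·v2 + -3·v3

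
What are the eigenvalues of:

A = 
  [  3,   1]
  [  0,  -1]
λ = 3, -1

tr(A) = 2, det(A) = -3
Characteristic polynomial: λ² - tr(A)λ + det(A) = λ² - 2λ - 3
λ² - 2λ - 3 = (λ + 1)(λ - 3)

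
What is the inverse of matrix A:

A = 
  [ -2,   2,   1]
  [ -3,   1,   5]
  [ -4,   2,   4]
det(A) = (-2)·((1)(4) - (5)(2)) - (2)·((-3)(4) - (5)(-4)) + (1)·((-3)(2) - (1)(-4))
  = (-2)(-6) - (2)(8) + (1)(-2)
  = -6
det(A) = -6 ≠ 0, so A is invertible.

Cofactors Cᵢⱼ = (-1)ⁱ⁺ʲ·Mᵢⱼ:
C = 
  [ -6,  -8,  -2]
  [ -6,  -4,  -4]
  [  9,   7,   4]

adj(A) = Cᵀ:
adj(A) = 
  [ -6,  -6,   9]
  [ -8,  -4,   7]
  [ -2,  -4,   4]

A⁻¹ = (-1/6) · adj(A):
A⁻¹ = 
  [   1,    1, -3/2]
  [ 4/3,  2/3, -7/6]
  [ 1/3,  2/3, -2/3]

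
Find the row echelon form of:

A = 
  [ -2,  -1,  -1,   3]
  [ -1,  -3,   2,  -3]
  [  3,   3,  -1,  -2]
Row operations:
R2 → R2 - (1/2)·R1
R3 → R3 + (3/2)·R1
R3 → R3 + (3/5)·R2

Resulting echelon form:
REF = 
  [  -2,   -1,   -1,    3]
  [   0, -5/2,  5/2, -9/2]
  [   0,    0,   -1, -1/5]

Rank = 3 (number of non-zero pivot rows).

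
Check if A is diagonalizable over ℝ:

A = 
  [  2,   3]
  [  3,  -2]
Yes

tr(A) = 0, det(A) = -13
Characteristic polynomial: λ² - tr(A)λ + det(A) = λ² - 13
λ² - 13 = 0  ⇒  λ = (0 ± √((0)² - 4·(-13)))/2 = (0 ± √(52))/2
  = √13,  -√13
Eigenvalues: √13, -√13  (≈ 3.606, -3.606)
The two irrational eigenvalues are distinct (simple), so each has alg. mult. = geom. mult. = 1.
Sum of geometric multiplicities equals n, so A has n independent eigenvectors.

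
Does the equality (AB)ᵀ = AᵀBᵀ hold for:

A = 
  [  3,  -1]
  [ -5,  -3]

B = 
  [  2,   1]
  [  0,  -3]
No

(AB)ᵀ = 
  [  6, -10]
  [  6,   4]

AᵀBᵀ = 
  [  1,  15]
  [ -5,   9]

The two matrices differ, so (AB)ᵀ ≠ AᵀBᵀ in general. The correct identity is (AB)ᵀ = BᵀAᵀ.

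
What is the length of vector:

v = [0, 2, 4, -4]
6

||v||₂ = √((0)² + (2)² + (4)² + (-4)²) = √36 = 6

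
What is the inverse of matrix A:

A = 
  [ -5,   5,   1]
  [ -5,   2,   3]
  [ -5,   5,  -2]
det(A) = (-5)·((2)(-2) - (3)(5)) - (5)·((-5)(-2) - (3)(-5)) + (1)·((-5)(5) - (2)(-5))
  = (-5)(-19) - (5)(25) + (1)(-15)
  = -45
det(A) = -45 ≠ 0, so A is invertible.

Cofactors Cᵢⱼ = (-1)ⁱ⁺ʲ·Mᵢⱼ:
C = 
  [-19, -25, -15]
  [ 15,  15,   0]
  [ 13,  10,  15]

adj(A) = Cᵀ:
adj(A) = 
  [-19,  15,  13]
  [-25,  15,  10]
  [-15,   0,  15]

A⁻¹ = (-1/45) · adj(A):
A⁻¹ = 
  [ 19/45,   -1/3, -13/45]
  [   5/9,   -1/3,   -2/9]
  [   1/3,      0,   -1/3]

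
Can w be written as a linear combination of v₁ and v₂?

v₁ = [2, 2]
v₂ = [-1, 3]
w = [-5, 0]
Yes

Form the augmented matrix and row-reduce:
[v₁|v₂|w] = 
  [  2,  -1,  -5]
  [  2,   3,   0]
R2 → R2 - (1)·R1
REF = 
  [  2,  -1,  -5]
  [  0,   4,   5]

No row of the form [0 0 | nonzero], so the system is consistent. Back-substitution gives c₁ = -15/8, c₂ = 5/4: w = (-15/8)·v₁ + (5/4)·v₂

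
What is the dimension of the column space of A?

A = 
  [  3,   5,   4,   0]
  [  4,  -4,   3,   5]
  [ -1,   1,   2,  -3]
Row reduce:
R2 → R2 - (4/3)·R1
R3 → R3 + (1/3)·R1
R3 → R3 + (1/4)·R2
REF = 
  [    3,     5,     4,     0]
  [    0, -32/3,  -7/3,     5]
  [    0,     0,  11/4,  -7/4]
Pivot columns: 1, 2, 3 → 3 pivots.
dim(Col(A)) = number of pivot columns = 3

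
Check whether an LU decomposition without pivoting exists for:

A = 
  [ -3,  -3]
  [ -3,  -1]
Yes.
A[1,1] = -3 ≠ 0, so Gaussian elimination proceeds without a row swap: multiplier ℓ₂₁ = (-3)/(-3) = 1, and U[2,2] = -1 - (1)(-3) = 2.
L = 
  [  1,   0]
  [  1,   1]
U = 
  [ -3,  -3]
  [  0,   2]
Check row 2 of LU: [(1)(-3), (1)(-3) + 2] = [-3, -1] = row 2 of A ✓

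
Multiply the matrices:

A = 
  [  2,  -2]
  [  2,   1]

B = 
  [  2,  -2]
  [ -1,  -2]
A is 2×2 and B is 2×2, so AB is 2×2. Each entry is (row of A)·(column of B):
AB[1,1] = (2)(2) + (-2)(-1) = 6
AB[1,2] = (2)(-2) + (-2)(-2) = 0
AB[2,1] = (2)(2) + (1)(-1) = 3
AB[2,2] = (2)(-2) + (1)(-2) = -6

AB = 
  [  6,   0]
  [  3,  -6]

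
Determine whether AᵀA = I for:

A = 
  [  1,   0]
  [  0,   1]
Yes

AᵀA = 
  [  1,   0]
  [  0,   1]
= I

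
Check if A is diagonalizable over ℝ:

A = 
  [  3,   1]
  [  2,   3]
Yes

tr(A) = 6, det(A) = 7
Characteristic polynomial: λ² - tr(A)λ + det(A) = λ² - 6λ + 7
λ² - 6λ + 7 = 0  ⇒  λ = (6 ± √((-6)² - 4·(7)))/2 = (6 ± √(8))/2
  = 3 + √2,  3 - √2
Eigenvalues: 3 + √2, 3 - √2  (≈ 4.414, 1.586)
The two irrational eigenvalues are distinct (simple), so each has alg. mult. = geom. mult. = 1.
Sum of geometric multiplicities equals n, so A has n independent eigenvectors.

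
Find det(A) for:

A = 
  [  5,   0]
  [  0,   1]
For a 2×2 matrix, det = ad - bc = (5)(1) - (0)(0) = 5

det(A) = 5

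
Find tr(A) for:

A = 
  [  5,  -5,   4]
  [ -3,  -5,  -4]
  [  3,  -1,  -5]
-5

tr(A) = 5 + -5 + -5 = -5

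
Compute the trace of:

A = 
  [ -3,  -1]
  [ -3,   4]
1

tr(A) = -3 + 4 = 1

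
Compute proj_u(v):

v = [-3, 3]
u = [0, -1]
proj_u(v) = [0, 3]

v·u = (-3)(0) + (3)(-1) = -3
u·u = (0)² + (-1)² = 1
proj_u(v) = (v·u / u·u) × u = (-3/1) × u = (-3) × u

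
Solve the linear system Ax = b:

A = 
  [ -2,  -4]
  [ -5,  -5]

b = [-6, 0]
Row reduce the augmented matrix [A|b]:
R2 → R2 - (5/2)·R1
REF = 
  [ -2,  -4,  -6]
  [  0,   5,  15]

Back-substitution:
x₂ = 15 / 5 = 3
x₁ = (-6 - (-4)(3)) / (-2) = -3

x = [-3, 3]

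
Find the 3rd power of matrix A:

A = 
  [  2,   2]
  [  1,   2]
A² = A·A:
A²[1,1] = (2)(2) + (2)(1) = 6
A²[1,2] = (2)(2) + (2)(2) = 8
A²[2,1] = (1)(2) + (2)(1) = 4
A²[2,2] = (1)(2) + (2)(2) = 6
A² = 
  [  6,   8]
  [  4,   6]

A^3 = A^2·A:
A^3[1,1] = (6)(2) + (8)(1) = 20
A^3[1,2] = (6)(2) + (8)(2) = 28
A^3[2,1] = (4)(2) + (6)(1) = 14
A^3[2,2] = (4)(2) + (6)(2) = 20
A^3 = 
  [ 20,  28]
  [ 14,  20]

Therefore
A^3 = 
  [ 20,  28]
  [ 14,  20]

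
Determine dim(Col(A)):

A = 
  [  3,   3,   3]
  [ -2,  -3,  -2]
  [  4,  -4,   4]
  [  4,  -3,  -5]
Row reduce:
R2 → R2 + (2/3)·R1
R3 → R3 - (4/3)·R1
R4 → R4 - (4/3)·R1
R3 → R3 - (8)·R2
R4 → R4 - (7)·R2
Swap R3 ↔ R4
REF = 
  [  3,   3,   3]
  [  0,  -1,   0]
  [  0,   0,  -9]
  [  0,   0,   0]
Pivot columns: 1, 2, 3 → 3 pivots.
dim(Col(A)) = number of pivot columns = 3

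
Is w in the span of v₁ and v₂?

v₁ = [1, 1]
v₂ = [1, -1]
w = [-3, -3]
Yes

Form the augmented matrix and row-reduce:
[v₁|v₂|w] = 
  [  1,   1,  -3]
  [  1,  -1,  -3]
R2 → R2 - (1)·R1
REF = 
  [  1,   1,  -3]
  [  0,  -2,   0]

No row of the form [0 0 | nonzero], so the system is consistent. Back-substitution gives c₁ = -3, c₂ = 0: w = (-3)·v₁ + (0)·v₂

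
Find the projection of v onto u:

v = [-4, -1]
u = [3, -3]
v·u = (-4)(3) + (-1)(-3) = -9
u·u = (3)² + (-3)² = 18
proj_u(v) = (v·u / u·u) × u = (-9/18) × u = (-1/2) × u

proj_u(v) = [-3/2, 3/2]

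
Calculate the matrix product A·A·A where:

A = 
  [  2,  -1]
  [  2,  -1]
A² = A·A:
A²[1,1] = (2)(2) + (-1)(2) = 2
A²[1,2] = (2)(-1) + (-1)(-1) = -1
A²[2,1] = (2)(2) + (-1)(2) = 2
A²[2,2] = (2)(-1) + (-1)(-1) = -1
A² = 
  [  2,  -1]
  [  2,  -1]

A^3 = A^2·A:
A^3[1,1] = (2)(2) + (-1)(2) = 2
A^3[1,2] = (2)(-1) + (-1)(-1) = -1
A^3[2,1] = (2)(2) + (-1)(2) = 2
A^3[2,2] = (2)(-1) + (-1)(-1) = -1
A^3 = 
  [  2,  -1]
  [  2,  -1]

Therefore
A^3 = 
  [  2,  -1]
  [  2,  -1]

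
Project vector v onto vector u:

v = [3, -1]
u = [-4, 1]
v·u = (3)(-4) + (-1)(1) = -13
u·u = (-4)² + (1)² = 17
proj_u(v) = (v·u / u·u) × u = (-13/17) × u

proj_u(v) = [52/17, -13/17]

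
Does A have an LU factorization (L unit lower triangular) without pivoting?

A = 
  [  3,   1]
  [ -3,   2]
Yes.
A[1,1] = 3 ≠ 0, so Gaussian elimination proceeds without a row swap: multiplier ℓ₂₁ = (-3)/(3) = -1, and U[2,2] = 2 - (-1)(1) = 3.
L = 
  [  1,   0]
  [ -1,   1]
U = 
  [  3,   1]
  [  0,   3]
Check row 2 of LU: [(-1)(3), (-1)(1) + 3] = [-3, 2] = row 2 of A ✓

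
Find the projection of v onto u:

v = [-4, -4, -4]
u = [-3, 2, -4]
proj_u(v) = [-60/29, 40/29, -80/29]

v·u = (-4)(-3) + (-4)(2) + (-4)(-4) = 20
u·u = (-3)² + (2)² + (-4)² = 29
proj_u(v) = (v·u / u·u) × u = (20/29) × u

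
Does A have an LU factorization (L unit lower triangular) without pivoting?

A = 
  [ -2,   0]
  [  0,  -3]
Yes.
A[1,1] = -2 ≠ 0, so Gaussian elimination proceeds without a row swap: multiplier ℓ₂₁ = (0)/(-2) = 0, and U[2,2] = -3 - (0)(0) = -3.
L = 
  [  1,   0]
  [  0,   1]
U = 
  [ -2,   0]
  [  0,  -3]
Check row 2 of LU: [(0)(-2), (0)(0) + (-3)] = [0, -3] = row 2 of A ✓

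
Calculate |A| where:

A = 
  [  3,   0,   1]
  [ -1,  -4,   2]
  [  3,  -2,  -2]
Cofactor expansion along row 1:
det(A) = (3)·((-4)(-2) - (2)(-2)) - (0)·((-1)(-2) - (2)(3)) + (1)·((-1)(-2) - (-4)(3))
  = (3)(12) - (0)(-4) + (1)(14)
  = 50

det(A) = 50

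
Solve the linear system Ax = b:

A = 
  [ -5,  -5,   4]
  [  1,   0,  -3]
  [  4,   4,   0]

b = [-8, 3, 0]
Row reduce the augmented matrix [A|b]:
R2 → R2 + (1/5)·R1
R3 → R3 + (4/5)·R1
REF = 
  [   -5,    -5,     4,    -8]
  [    0,    -1, -11/5,   7/5]
  [    0,     0,  16/5, -32/5]

Back-substitution:
x₃ = (-32/5) / (16/5) = -2
x₂ = (7/5 - (-11/5)(-2)) / (-1) = 3
x₁ = (-8 - (-5)(3) - (4)(-2)) / (-5) = -3

x = [-3, 3, -2]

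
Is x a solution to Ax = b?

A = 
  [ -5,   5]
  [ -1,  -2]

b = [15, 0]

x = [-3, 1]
No

Ax = [20, 1] ≠ b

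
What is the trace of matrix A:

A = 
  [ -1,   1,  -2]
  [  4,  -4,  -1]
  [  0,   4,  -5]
-10

tr(A) = -1 + -4 + -5 = -10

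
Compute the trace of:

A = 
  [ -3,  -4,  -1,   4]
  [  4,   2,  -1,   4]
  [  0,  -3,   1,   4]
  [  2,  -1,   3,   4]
4

tr(A) = -3 + 2 + 1 + 4 = 4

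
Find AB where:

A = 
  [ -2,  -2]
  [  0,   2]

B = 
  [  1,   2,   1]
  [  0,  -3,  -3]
AB = 
  [ -2,   2,   4]
  [  0,  -6,  -6]

A is 2×2 and B is 2×3, so AB is 2×3. Each entry is (row of A)·(column of B):
AB[1,1] = (-2)(1) + (-2)(0) = -2
AB[1,2] = (-2)(2) + (-2)(-3) = 2
AB[1,3] = (-2)(1) + (-2)(-3) = 4
AB[2,1] = (0)(1) + (2)(0) = 0
AB[2,2] = (0)(2) + (2)(-3) = -6
AB[2,3] = (0)(1) + (2)(-3) = -6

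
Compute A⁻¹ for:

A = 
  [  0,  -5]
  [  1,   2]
det(A) = (0)(2) - (-5)(1) = 5
For a 2×2 matrix, A⁻¹ = (1/det(A)) · [[d, -b], [-c, a]]
    = (1/5) · [[2, 5], [-1, 0]]

A⁻¹ = 
  [ 2/5,    1]
  [-1/5,    0]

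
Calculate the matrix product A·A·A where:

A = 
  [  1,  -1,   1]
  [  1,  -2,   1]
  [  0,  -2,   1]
A^3 = 
  [ -1,   0,   0]
  [  0,  -1,   0]
  [  0,   0,  -1]

A² = A·A:
A²[1,1] = (1)(1) + (-1)(1) + (1)(0) = 0
A²[1,2] = (1)(-1) + (-1)(-2) + (1)(-2) = -1
A²[1,3] = (1)(1) + (-1)(1) + (1)(1) = 1
A²[2,1] = (1)(1) + (-2)(1) + (1)(0) = -1
A²[2,2] = (1)(-1) + (-2)(-2) + (1)(-2) = 1
A²[2,3] = (1)(1) + (-2)(1) + (1)(1) = 0
A²[3,1] = (0)(1) + (-2)(1) + (1)(0) = -2
A²[3,2] = (0)(-1) + (-2)(-2) + (1)(-2) = 2
A²[3,3] = (0)(1) + (-2)(1) + (1)(1) = -1
A² = 
  [  0,  -1,   1]
  [ -1,   1,   0]
  [ -2,   2,  -1]

A^3 = A^2·A:
A^3[1,1] = (0)(1) + (-1)(1) + (1)(0) = -1
A^3[1,2] = (0)(-1) + (-1)(-2) + (1)(-2) = 0
A^3[1,3] = (0)(1) + (-1)(1) + (1)(1) = 0
A^3[2,1] = (-1)(1) + (1)(1) + (0)(0) = 0
A^3[2,2] = (-1)(-1) + (1)(-2) + (0)(-2) = -1
A^3[2,3] = (-1)(1) + (1)(1) + (0)(1) = 0
A^3[3,1] = (-2)(1) + (2)(1) + (-1)(0) = 0
A^3[3,2] = (-2)(-1) + (2)(-2) + (-1)(-2) = 0
A^3[3,3] = (-2)(1) + (2)(1) + (-1)(1) = -1
A^3 = 
  [ -1,   0,   0]
  [  0,  -1,   0]
  [  0,   0,  -1]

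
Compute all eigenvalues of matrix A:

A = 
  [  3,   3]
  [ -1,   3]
tr(A) = 6, det(A) = 12
Characteristic polynomial: λ² - tr(A)λ + det(A) = λ² - 6λ + 12
λ² - 6λ + 12 = 0  ⇒  λ = (6 ± √((-6)² - 4·(12)))/2 = (6 ± √(-12))/2
  = 3 + i√3,  3 - i√3

λ = 3 + i√3, 3 - i√3  (≈ 3 + 1.732i, 3 - 1.732i)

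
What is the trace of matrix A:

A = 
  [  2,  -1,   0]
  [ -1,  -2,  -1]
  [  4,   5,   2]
2

tr(A) = 2 + -2 + 2 = 2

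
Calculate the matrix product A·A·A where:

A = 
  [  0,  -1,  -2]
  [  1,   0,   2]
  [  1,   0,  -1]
A² = A·A:
A²[1,1] = (0)(0) + (-1)(1) + (-2)(1) = -3
A²[1,2] = (0)(-1) + (-1)(0) + (-2)(0) = 0
A²[1,3] = (0)(-2) + (-1)(2) + (-2)(-1) = 0
A²[2,1] = (1)(0) + (0)(1) + (2)(1) = 2
A²[2,2] = (1)(-1) + (0)(0) + (2)(0) = -1
A²[2,3] = (1)(-2) + (0)(2) + (2)(-1) = -4
A²[3,1] = (1)(0) + (0)(1) + (-1)(1) = -1
A²[3,2] = (1)(-1) + (0)(0) + (-1)(0) = -1
A²[3,3] = (1)(-2) + (0)(2) + (-1)(-1) = -1
A² = 
  [ -3,   0,   0]
  [  2,  -1,  -4]
  [ -1,  -1,  -1]

A^3 = A^2·A:
A^3[1,1] = (-3)(0) + (0)(1) + (0)(1) = 0
A^3[1,2] = (-3)(-1) + (0)(0) + (0)(0) = 3
A^3[1,3] = (-3)(-2) + (0)(2) + (0)(-1) = 6
A^3[2,1] = (2)(0) + (-1)(1) + (-4)(1) = -5
A^3[2,2] = (2)(-1) + (-1)(0) + (-4)(0) = -2
A^3[2,3] = (2)(-2) + (-1)(2) + (-4)(-1) = -2
A^3[3,1] = (-1)(0) + (-1)(1) + (-1)(1) = -2
A^3[3,2] = (-1)(-1) + (-1)(0) + (-1)(0) = 1
A^3[3,3] = (-1)(-2) + (-1)(2) + (-1)(-1) = 1
A^3 = 
  [  0,   3,   6]
  [ -5,  -2,  -2]
  [ -2,   1,   1]

Therefore
A^3 = 
  [  0,   3,   6]
  [ -5,  -2,  -2]
  [ -2,   1,   1]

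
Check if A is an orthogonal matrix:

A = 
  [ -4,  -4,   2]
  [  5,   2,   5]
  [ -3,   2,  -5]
No

AᵀA = 
  [ 50,  20,  32]
  [ 20,  24,  -8]
  [ 32,  -8,  54]
≠ I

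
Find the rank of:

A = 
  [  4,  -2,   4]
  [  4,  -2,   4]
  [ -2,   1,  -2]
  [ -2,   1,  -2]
Row reduce:
R2 → R2 - (1)·R1
R3 → R3 + (1/2)·R1
R4 → R4 + (1/2)·R1
REF = 
  [  4,  -2,   4]
  [  0,   0,   0]
  [  0,   0,   0]
  [  0,   0,   0]
Pivot columns: 1 → 1 pivot.

rank(A) = 1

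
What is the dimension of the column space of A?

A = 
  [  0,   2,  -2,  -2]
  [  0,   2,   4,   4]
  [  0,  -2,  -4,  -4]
dim(Col(A)) = 2

Row reduce:
R2 → R2 - (1)·R1
R3 → R3 + (1)·R1
R3 → R3 + (1)·R2
REF = 
  [  0,   2,  -2,  -2]
  [  0,   0,   6,   6]
  [  0,   0,   0,   0]
Pivot columns: 2, 3 → 2 pivots.
dim(Col(A)) = number of pivot columns = 2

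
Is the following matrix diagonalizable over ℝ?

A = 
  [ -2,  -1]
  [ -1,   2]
Yes

tr(A) = 0, det(A) = -5
Characteristic polynomial: λ² - tr(A)λ + det(A) = λ² - 5
λ² - 5 = 0  ⇒  λ = (0 ± √((0)² - 4·(-5)))/2 = (0 ± √(20))/2
  = √5,  -√5
Eigenvalues: √5, -√5  (≈ 2.236, -2.236)
The two irrational eigenvalues are distinct (simple), so each has alg. mult. = geom. mult. = 1.
Sum of geometric multiplicities equals n, so A has n independent eigenvectors.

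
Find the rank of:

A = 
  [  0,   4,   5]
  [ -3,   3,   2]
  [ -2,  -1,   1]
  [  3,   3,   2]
Row reduce:
Swap R1 ↔ R2
R3 → R3 - (2/3)·R1
R4 → R4 + (1)·R1
R3 → R3 + (3/4)·R2
R4 → R4 - (3/2)·R2
R4 → R4 + (42/41)·R3
REF = 
  [   -3,     3,     2]
  [    0,     4,     5]
  [    0,     0, 41/12]
  [    0,     0,     0]
Pivot columns: 1, 2, 3 → 3 pivots.

rank(A) = 3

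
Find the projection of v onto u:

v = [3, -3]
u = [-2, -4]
proj_u(v) = [-3/5, -6/5]

v·u = (3)(-2) + (-3)(-4) = 6
u·u = (-2)² + (-4)² = 20
proj_u(v) = (v·u / u·u) × u = (6/20) × u = (3/10) × u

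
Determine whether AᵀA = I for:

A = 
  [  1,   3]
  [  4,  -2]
No

AᵀA = 
  [ 17,  -5]
  [ -5,  13]
≠ I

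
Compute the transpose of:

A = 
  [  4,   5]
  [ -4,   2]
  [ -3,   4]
Aᵀ = 
  [  4,  -4,  -3]
  [  5,   2,   4]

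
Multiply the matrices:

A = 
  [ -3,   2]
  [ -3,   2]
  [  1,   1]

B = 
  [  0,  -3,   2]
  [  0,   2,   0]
AB = 
  [  0,  13,  -6]
  [  0,  13,  -6]
  [  0,  -1,   2]

A is 3×2 and B is 2×3, so AB is 3×3. Each entry is (row of A)·(column of B):
AB[1,1] = (-3)(0) + (2)(0) = 0
AB[1,2] = (-3)(-3) + (2)(2) = 13
AB[1,3] = (-3)(2) + (2)(0) = -6
AB[2,1] = (-3)(0) + (2)(0) = 0
AB[2,2] = (-3)(-3) + (2)(2) = 13
AB[2,3] = (-3)(2) + (2)(0) = -6
AB[3,1] = (1)(0) + (1)(0) = 0
AB[3,2] = (1)(-3) + (1)(2) = -1
AB[3,3] = (1)(2) + (1)(0) = 2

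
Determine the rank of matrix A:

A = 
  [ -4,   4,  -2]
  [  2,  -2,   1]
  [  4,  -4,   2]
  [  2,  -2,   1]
rank(A) = 1

Row reduce:
R2 → R2 + (1/2)·R1
R3 → R3 + (1)·R1
R4 → R4 + (1/2)·R1
REF = 
  [ -4,   4,  -2]
  [  0,   0,   0]
  [  0,   0,   0]
  [  0,   0,   0]
Pivot columns: 1 → 1 pivot.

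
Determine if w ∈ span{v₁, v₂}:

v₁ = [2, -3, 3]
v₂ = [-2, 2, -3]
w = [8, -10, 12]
Yes

Form the augmented matrix and row-reduce:
[v₁|v₂|w] = 
  [  2,  -2,   8]
  [ -3,   2, -10]
  [  3,  -3,  12]
R2 → R2 + (3/2)·R1
R3 → R3 - (3/2)·R1
REF = 
  [  2,  -2,   8]
  [  0,  -1,   2]
  [  0,   0,   0]

No row of the form [0 0 | nonzero], so the system is consistent. Back-substitution gives c₁ = 2, c₂ = -2: w = (2)·v₁ + (-2)·v₂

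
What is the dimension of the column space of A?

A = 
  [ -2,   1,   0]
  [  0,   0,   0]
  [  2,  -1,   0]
dim(Col(A)) = 1

Row reduce:
R3 → R3 + (1)·R1
REF = 
  [ -2,   1,   0]
  [  0,   0,   0]
  [  0,   0,   0]
Pivot columns: 1 → 1 pivot.
dim(Col(A)) = number of pivot columns = 1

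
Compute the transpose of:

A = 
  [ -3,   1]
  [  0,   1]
Aᵀ = 
  [ -3,   0]
  [  1,   1]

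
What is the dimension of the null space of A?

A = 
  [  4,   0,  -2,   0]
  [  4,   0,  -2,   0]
nullity(A) = 3

Row reduce:
R2 → R2 - (1)·R1
REF = 
  [  4,   0,  -2,   0]
  [  0,   0,   0,   0]
Pivot columns: 1 → 1 pivot.
rank(A) = 1, so nullity(A) = 4 - 1 = 3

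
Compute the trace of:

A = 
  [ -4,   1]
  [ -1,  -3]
-7

tr(A) = -4 + -3 = -7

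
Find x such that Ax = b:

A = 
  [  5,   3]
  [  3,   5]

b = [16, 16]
Row reduce the augmented matrix [A|b]:
R2 → R2 - (3/5)·R1
REF = 
  [   5,    3,   16]
  [   0, 16/5, 32/5]

Back-substitution:
x₂ = (32/5) / (16/5) = 2
x₁ = (16 - (3)(2)) / 5 = 2

x = [2, 2]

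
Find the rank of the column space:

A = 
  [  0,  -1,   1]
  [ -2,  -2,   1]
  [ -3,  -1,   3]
Row reduce:
Swap R1 ↔ R2
R3 → R3 - (3/2)·R1
R3 → R3 + (2)·R2
REF = 
  [ -2,  -2,   1]
  [  0,  -1,   1]
  [  0,   0, 7/2]
Pivot columns: 1, 2, 3 → 3 pivots.
dim(Col(A)) = number of pivot columns = 3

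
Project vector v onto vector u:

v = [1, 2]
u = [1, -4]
v·u = (1)(1) + (2)(-4) = -7
u·u = (1)² + (-4)² = 17
proj_u(v) = (v·u / u·u) × u = (-7/17) × u

proj_u(v) = [-7/17, 28/17]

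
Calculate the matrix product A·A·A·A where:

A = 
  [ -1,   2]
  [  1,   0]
A^4 = 
  [ 11, -10]
  [ -5,   6]

A² = A·A:
A²[1,1] = (-1)(-1) + (2)(1) = 3
A²[1,2] = (-1)(2) + (2)(0) = -2
A²[2,1] = (1)(-1) + (0)(1) = -1
A²[2,2] = (1)(2) + (0)(0) = 2
A² = 
  [  3,  -2]
  [ -1,   2]

A^3 = A^2·A:
A^3[1,1] = (3)(-1) + (-2)(1) = -5
A^3[1,2] = (3)(2) + (-2)(0) = 6
A^3[2,1] = (-1)(-1) + (2)(1) = 3
A^3[2,2] = (-1)(2) + (2)(0) = -2
A^3 = 
  [ -5,   6]
  [  3,  -2]

A^4 = A^3·A:
A^4[1,1] = (-5)(-1) + (6)(1) = 11
A^4[1,2] = (-5)(2) + (6)(0) = -10
A^4[2,1] = (3)(-1) + (-2)(1) = -5
A^4[2,2] = (3)(2) + (-2)(0) = 6
A^4 = 
  [ 11, -10]
  [ -5,   6]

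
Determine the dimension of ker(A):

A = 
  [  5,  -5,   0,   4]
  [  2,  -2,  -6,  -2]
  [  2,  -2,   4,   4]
nullity(A) = 2

Row reduce:
R2 → R2 - (2/5)·R1
R3 → R3 - (2/5)·R1
R3 → R3 + (2/3)·R2
REF = 
  [    5,    -5,     0,     4]
  [    0,     0,    -6, -18/5]
  [    0,     0,     0,     0]
Pivot columns: 1, 3 → 2 pivots.
rank(A) = 2, so nullity(A) = 4 - 2 = 2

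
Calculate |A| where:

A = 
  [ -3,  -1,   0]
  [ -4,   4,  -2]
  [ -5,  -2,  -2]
34

Cofactor expansion along row 1:
det(A) = (-3)·((4)(-2) - (-2)(-2)) - (-1)·((-4)(-2) - (-2)(-5)) + (0)·((-4)(-2) - (4)(-5))
  = (-3)(-12) - (-1)(-2) + (0)(28)
  = 34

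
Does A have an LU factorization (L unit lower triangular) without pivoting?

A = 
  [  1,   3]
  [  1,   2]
Yes.
A[1,1] = 1 ≠ 0, so Gaussian elimination proceeds without a row swap: multiplier ℓ₂₁ = (1)/(1) = 1, and U[2,2] = 2 - (1)(3) = -1.
L = 
  [  1,   0]
  [  1,   1]
U = 
  [  1,   3]
  [  0,  -1]
Check row 2 of LU: [(1)(1), (1)(3) + (-1)] = [1, 2] = row 2 of A ✓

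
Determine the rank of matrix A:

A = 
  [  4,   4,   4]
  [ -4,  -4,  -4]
rank(A) = 1

Row reduce:
R2 → R2 + (1)·R1
REF = 
  [  4,   4,   4]
  [  0,   0,   0]
Pivot columns: 1 → 1 pivot.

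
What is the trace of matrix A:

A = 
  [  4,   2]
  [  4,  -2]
2

tr(A) = 4 + -2 = 2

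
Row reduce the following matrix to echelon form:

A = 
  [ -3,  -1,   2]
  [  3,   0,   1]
Row operations:
R2 → R2 + (1)·R1

Resulting echelon form:
REF = 
  [ -3,  -1,   2]
  [  0,  -1,   3]

Rank = 2 (number of non-zero pivot rows).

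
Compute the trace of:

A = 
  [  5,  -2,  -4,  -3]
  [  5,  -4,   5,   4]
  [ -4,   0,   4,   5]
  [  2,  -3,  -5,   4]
9

tr(A) = 5 + -4 + 4 + 4 = 9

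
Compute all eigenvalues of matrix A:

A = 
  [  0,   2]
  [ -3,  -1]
tr(A) = -1, det(A) = 6
Characteristic polynomial: λ² - tr(A)λ + det(A) = λ² + λ + 6
λ² + λ + 6 = 0  ⇒  λ = (-1 ± √((1)² - 4·(6)))/2 = (-1 ± √(-23))/2
  = (-1 + i√23)/2,  (-1 - i√23)/2

λ = (-1 + i√23)/2, (-1 - i√23)/2  (≈ -0.5 + 2.398i, -0.5 - 2.398i)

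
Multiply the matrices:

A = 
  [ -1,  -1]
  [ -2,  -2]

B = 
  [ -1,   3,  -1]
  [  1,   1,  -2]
A is 2×2 and B is 2×3, so AB is 2×3. Each entry is (row of A)·(column of B):
AB[1,1] = (-1)(-1) + (-1)(1) = 0
AB[1,2] = (-1)(3) + (-1)(1) = -4
AB[1,3] = (-1)(-1) + (-1)(-2) = 3
AB[2,1] = (-2)(-1) + (-2)(1) = 0
AB[2,2] = (-2)(3) + (-2)(1) = -8
AB[2,3] = (-2)(-1) + (-2)(-2) = 6

AB = 
  [  0,  -4,   3]
  [  0,  -8,   6]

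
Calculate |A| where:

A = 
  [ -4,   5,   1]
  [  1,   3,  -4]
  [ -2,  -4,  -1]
123

Cofactor expansion along row 1:
det(A) = (-4)·((3)(-1) - (-4)(-4)) - (5)·((1)(-1) - (-4)(-2)) + (1)·((1)(-4) - (3)(-2))
  = (-4)(-19) - (5)(-9) + (1)(2)
  = 123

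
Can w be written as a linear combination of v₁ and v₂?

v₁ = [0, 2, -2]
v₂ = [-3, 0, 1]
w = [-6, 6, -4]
Yes

Form the augmented matrix and row-reduce:
[v₁|v₂|w] = 
  [  0,  -3,  -6]
  [  2,   0,   6]
  [ -2,   1,  -4]
Swap R1 ↔ R2
R3 → R3 + (1)·R1
R3 → R3 + (1/3)·R2
REF = 
  [  2,   0,   6]
  [  0,  -3,  -6]
  [  0,   0,   0]

No row of the form [0 0 | nonzero], so the system is consistent. Back-substitution gives c₁ = 3, c₂ = 2: w = (3)·v₁ + (2)·v₂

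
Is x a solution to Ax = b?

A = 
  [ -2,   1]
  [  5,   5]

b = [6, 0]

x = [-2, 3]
No

Ax = [7, 5] ≠ b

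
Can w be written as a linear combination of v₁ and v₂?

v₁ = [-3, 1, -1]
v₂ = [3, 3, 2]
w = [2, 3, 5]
No

Form the augmented matrix and row-reduce:
[v₁|v₂|w] = 
  [ -3,   3,   2]
  [  1,   3,   3]
  [ -1,   2,   5]
R2 → R2 + (1/3)·R1
R3 → R3 - (1/3)·R1
R3 → R3 - (1/4)·R2
REF = 
  [   -3,     3,     2]
  [    0,     4,  11/3]
  [    0,     0, 41/12]

Row 3 reads [0 0 | 41/12], i.e. 0 = 41/12, so the system is inconsistent and w ∉ span{v₁, v₂}.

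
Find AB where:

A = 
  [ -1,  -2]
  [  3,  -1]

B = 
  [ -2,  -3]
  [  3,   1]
A is 2×2 and B is 2×2, so AB is 2×2. Each entry is (row of A)·(column of B):
AB[1,1] = (-1)(-2) + (-2)(3) = -4
AB[1,2] = (-1)(-3) + (-2)(1) = 1
AB[2,1] = (3)(-2) + (-1)(3) = -9
AB[2,2] = (3)(-3) + (-1)(1) = -10

AB = 
  [ -4,   1]
  [ -9, -10]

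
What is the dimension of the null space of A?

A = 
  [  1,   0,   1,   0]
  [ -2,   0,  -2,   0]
nullity(A) = 3

Row reduce:
R2 → R2 + (2)·R1
REF = 
  [  1,   0,   1,   0]
  [  0,   0,   0,   0]
Pivot columns: 1 → 1 pivot.
rank(A) = 1, so nullity(A) = 4 - 1 = 3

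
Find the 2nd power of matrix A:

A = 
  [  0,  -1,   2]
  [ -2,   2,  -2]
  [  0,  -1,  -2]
A² = A·A:
A²[1,1] = (0)(0) + (-1)(-2) + (2)(0) = 2
A²[1,2] = (0)(-1) + (-1)(2) + (2)(-1) = -4
A²[1,3] = (0)(2) + (-1)(-2) + (2)(-2) = -2
A²[2,1] = (-2)(0) + (2)(-2) + (-2)(0) = -4
A²[2,2] = (-2)(-1) + (2)(2) + (-2)(-1) = 8
A²[2,3] = (-2)(2) + (2)(-2) + (-2)(-2) = -4
A²[3,1] = (0)(0) + (-1)(-2) + (-2)(0) = 2
A²[3,2] = (0)(-1) + (-1)(2) + (-2)(-1) = 0
A²[3,3] = (0)(2) + (-1)(-2) + (-2)(-2) = 6
A² = 
  [  2,  -4,  -2]
  [ -4,   8,  -4]
  [  2,   0,   6]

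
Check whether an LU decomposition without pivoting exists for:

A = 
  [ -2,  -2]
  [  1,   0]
Yes.
A[1,1] = -2 ≠ 0, so Gaussian elimination proceeds without a row swap: multiplier ℓ₂₁ = (1)/(-2) = -1/2, and U[2,2] = 0 - (-1/2)(-2) = -1.
L = 
  [   1,    0]
  [-1/2,    1]
U = 
  [ -2,  -2]
  [  0,  -1]
Check row 2 of LU: [(-1/2)(-2), (-1/2)(-2) + (-1)] = [1, 0] = row 2 of A ✓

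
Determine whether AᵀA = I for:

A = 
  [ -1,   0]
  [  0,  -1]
Yes

AᵀA = 
  [  1,   0]
  [  0,   1]
= I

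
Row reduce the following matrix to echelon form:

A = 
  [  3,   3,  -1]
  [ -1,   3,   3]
Row operations:
R2 → R2 + (1/3)·R1

Resulting echelon form:
REF = 
  [  3,   3,  -1]
  [  0,   4, 8/3]

Rank = 2 (number of non-zero pivot rows).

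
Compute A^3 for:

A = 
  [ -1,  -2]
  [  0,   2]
A² = A·A:
A²[1,1] = (-1)(-1) + (-2)(0) = 1
A²[1,2] = (-1)(-2) + (-2)(2) = -2
A²[2,1] = (0)(-1) + (2)(0) = 0
A²[2,2] = (0)(-2) + (2)(2) = 4
A² = 
  [  1,  -2]
  [  0,   4]

A^3 = A^2·A:
A^3[1,1] = (1)(-1) + (-2)(0) = -1
A^3[1,2] = (1)(-2) + (-2)(2) = -6
A^3[2,1] = (0)(-1) + (4)(0) = 0
A^3[2,2] = (0)(-2) + (4)(2) = 8
A^3 = 
  [ -1,  -6]
  [  0,   8]

Therefore
A^3 = 
  [ -1,  -6]
  [  0,   8]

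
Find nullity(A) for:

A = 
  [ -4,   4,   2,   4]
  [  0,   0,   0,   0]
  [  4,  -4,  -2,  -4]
nullity(A) = 3

Row reduce:
R3 → R3 + (1)·R1
REF = 
  [ -4,   4,   2,   4]
  [  0,   0,   0,   0]
  [  0,   0,   0,   0]
Pivot columns: 1 → 1 pivot.
rank(A) = 1, so nullity(A) = 4 - 1 = 3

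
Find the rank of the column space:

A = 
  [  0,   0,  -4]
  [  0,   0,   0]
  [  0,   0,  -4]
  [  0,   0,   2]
dim(Col(A)) = 1

Row reduce:
R3 → R3 - (1)·R1
R4 → R4 + (1/2)·R1
REF = 
  [  0,   0,  -4]
  [  0,   0,   0]
  [  0,   0,   0]
  [  0,   0,   0]
Pivot columns: 3 → 1 pivot.
dim(Col(A)) = number of pivot columns = 1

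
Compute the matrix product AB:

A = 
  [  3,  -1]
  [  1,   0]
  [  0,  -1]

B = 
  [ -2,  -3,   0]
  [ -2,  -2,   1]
A is 3×2 and B is 2×3, so AB is 3×3. Each entry is (row of A)·(column of B):
AB[1,1] = (3)(-2) + (-1)(-2) = -4
AB[1,2] = (3)(-3) + (-1)(-2) = -7
AB[1,3] = (3)(0) + (-1)(1) = -1
AB[2,1] = (1)(-2) + (0)(-2) = -2
AB[2,2] = (1)(-3) + (0)(-2) = -3
AB[2,3] = (1)(0) + (0)(1) = 0
AB[3,1] = (0)(-2) + (-1)(-2) = 2
AB[3,2] = (0)(-3) + (-1)(-2) = 2
AB[3,3] = (0)(0) + (-1)(1) = -1

AB = 
  [ -4,  -7,  -1]
  [ -2,  -3,   0]
  [  2,   2,  -1]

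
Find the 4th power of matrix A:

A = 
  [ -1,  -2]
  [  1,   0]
A² = A·A:
A²[1,1] = (-1)(-1) + (-2)(1) = -1
A²[1,2] = (-1)(-2) + (-2)(0) = 2
A²[2,1] = (1)(-1) + (0)(1) = -1
A²[2,2] = (1)(-2) + (0)(0) = -2
A² = 
  [ -1,   2]
  [ -1,  -2]

A^3 = A^2·A:
A^3[1,1] = (-1)(-1) + (2)(1) = 3
A^3[1,2] = (-1)(-2) + (2)(0) = 2
A^3[2,1] = (-1)(-1) + (-2)(1) = -1
A^3[2,2] = (-1)(-2) + (-2)(0) = 2
A^3 = 
  [  3,   2]
  [ -1,   2]

A^4 = A^3·A:
A^4[1,1] = (3)(-1) + (2)(1) = -1
A^4[1,2] = (3)(-2) + (2)(0) = -6
A^4[2,1] = (-1)(-1) + (2)(1) = 3
A^4[2,2] = (-1)(-2) + (2)(0) = 2
A^4 = 
  [ -1,  -6]
  [  3,   2]

Therefore
A^4 = 
  [ -1,  -6]
  [  3,   2]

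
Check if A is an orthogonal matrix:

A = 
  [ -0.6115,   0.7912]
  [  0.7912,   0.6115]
Yes

AᵀA = 
  [  0.9999,   0]
  [  0,   0.9999]
≈ I (equal to I up to the 4-dp rounding of the entries)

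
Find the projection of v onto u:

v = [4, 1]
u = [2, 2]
v·u = (4)(2) + (1)(2) = 10
u·u = (2)² + (2)² = 8
proj_u(v) = (v·u / u·u) × u = (10/8) × u = (5/4) × u

proj_u(v) = [5/2, 5/2]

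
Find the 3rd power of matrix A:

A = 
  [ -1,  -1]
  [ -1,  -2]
A² = A·A:
A²[1,1] = (-1)(-1) + (-1)(-1) = 2
A²[1,2] = (-1)(-1) + (-1)(-2) = 3
A²[2,1] = (-1)(-1) + (-2)(-1) = 3
A²[2,2] = (-1)(-1) + (-2)(-2) = 5
A² = 
  [  2,   3]
  [  3,   5]

A^3 = A^2·A:
A^3[1,1] = (2)(-1) + (3)(-1) = -5
A^3[1,2] = (2)(-1) + (3)(-2) = -8
A^3[2,1] = (3)(-1) + (5)(-1) = -8
A^3[2,2] = (3)(-1) + (5)(-2) = -13
A^3 = 
  [ -5,  -8]
  [ -8, -13]

Therefore
A^3 = 
  [ -5,  -8]
  [ -8, -13]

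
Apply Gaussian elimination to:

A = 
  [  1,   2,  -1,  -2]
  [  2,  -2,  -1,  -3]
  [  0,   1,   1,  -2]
Row operations:
R2 → R2 - (2)·R1
R3 → R3 + (1/6)·R2

Resulting echelon form:
REF = 
  [    1,     2,    -1,    -2]
  [    0,    -6,     1,     1]
  [    0,     0,   7/6, -11/6]

Rank = 3 (number of non-zero pivot rows).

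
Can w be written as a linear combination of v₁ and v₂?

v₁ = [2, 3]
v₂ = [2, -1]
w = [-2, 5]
Yes

Form the augmented matrix and row-reduce:
[v₁|v₂|w] = 
  [  2,   2,  -2]
  [  3,  -1,   5]
R2 → R2 - (3/2)·R1
REF = 
  [  2,   2,  -2]
  [  0,  -4,   8]

No row of the form [0 0 | nonzero], so the system is consistent. Back-substitution gives c₁ = 1, c₂ = -2: w = (1)·v₁ + (-2)·v₂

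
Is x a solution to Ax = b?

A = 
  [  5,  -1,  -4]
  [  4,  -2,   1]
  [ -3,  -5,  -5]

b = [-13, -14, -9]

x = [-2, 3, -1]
No

Ax = [-9, -15, -4] ≠ b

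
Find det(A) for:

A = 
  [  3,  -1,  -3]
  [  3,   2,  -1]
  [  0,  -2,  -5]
Cofactor expansion along row 1:
det(A) = (3)·((2)(-5) - (-1)(-2)) - (-1)·((3)(-5) - (-1)(0)) + (-3)·((3)(-2) - (2)(0))
  = (3)(-12) - (-1)(-15) + (-3)(-6)
  = -33

det(A) = -33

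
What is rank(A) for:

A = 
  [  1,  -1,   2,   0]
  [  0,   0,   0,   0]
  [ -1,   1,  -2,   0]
Row reduce:
R3 → R3 + (1)·R1
REF = 
  [  1,  -1,   2,   0]
  [  0,   0,   0,   0]
  [  0,   0,   0,   0]
Pivot columns: 1 → 1 pivot.

rank(A) = 1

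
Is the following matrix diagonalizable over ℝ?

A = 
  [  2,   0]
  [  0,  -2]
Yes

tr(A) = 0, det(A) = -4
Characteristic polynomial: λ² - tr(A)λ + det(A) = λ² - 4
λ² - 4 = (λ + 2)(λ - 2)
Eigenvalues: 2, -2
λ=-2: alg. mult. = 1, geom. mult. = 2 - rank(A - (-2)I) = 2 - 1 = 1
λ=2: alg. mult. = 1, geom. mult. = 2 - rank(A - (2)I) = 2 - 1 = 1
Sum of geometric multiplicities equals n, so A has n independent eigenvectors.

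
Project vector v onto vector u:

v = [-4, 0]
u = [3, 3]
v·u = (-4)(3) + (0)(3) = -12
u·u = (3)² + (3)² = 18
proj_u(v) = (v·u / u·u) × u = (-12/18) × u = (-2/3) × u

proj_u(v) = [-2, -2]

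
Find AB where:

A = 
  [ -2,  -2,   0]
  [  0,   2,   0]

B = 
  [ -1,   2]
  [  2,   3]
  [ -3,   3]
AB = 
  [ -2, -10]
  [  4,   6]

A is 2×3 and B is 3×2, so AB is 2×2. Each entry is (row of A)·(column of B):
AB[1,1] = (-2)(-1) + (-2)(2) + (0)(-3) = -2
AB[1,2] = (-2)(2) + (-2)(3) + (0)(3) = -10
AB[2,1] = (0)(-1) + (2)(2) + (0)(-3) = 4
AB[2,2] = (0)(2) + (2)(3) + (0)(3) = 6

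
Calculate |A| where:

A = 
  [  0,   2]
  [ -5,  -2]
For a 2×2 matrix, det = ad - bc = (0)(-2) - (2)(-5) = 10

det(A) = 10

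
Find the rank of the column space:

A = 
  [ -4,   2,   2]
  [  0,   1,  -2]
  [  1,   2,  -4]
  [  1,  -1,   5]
Row reduce:
R3 → R3 + (1/4)·R1
R4 → R4 + (1/4)·R1
R3 → R3 - (5/2)·R2
R4 → R4 + (1/2)·R2
R4 → R4 - (3)·R3
REF = 
  [ -4,   2,   2]
  [  0,   1,  -2]
  [  0,   0, 3/2]
  [  0,   0,   0]
Pivot columns: 1, 2, 3 → 3 pivots.
dim(Col(A)) = number of pivot columns = 3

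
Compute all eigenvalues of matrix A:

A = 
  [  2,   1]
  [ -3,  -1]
tr(A) = 1, det(A) = 1
Characteristic polynomial: λ² - tr(A)λ + det(A) = λ² - λ + 1
λ² - λ + 1 = 0  ⇒  λ = (1 ± √((-1)² - 4·(1)))/2 = (1 ± √(-3))/2
  = (1 + i√3)/2,  (1 - i√3)/2

λ = (1 + i√3)/2, (1 - i√3)/2  (≈ 0.5 + 0.866i, 0.5 - 0.866i)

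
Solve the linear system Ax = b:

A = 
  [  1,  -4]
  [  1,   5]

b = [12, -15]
x = [0, -3]

Row reduce the augmented matrix [A|b]:
R2 → R2 - (1)·R1
REF = 
  [  1,  -4,  12]
  [  0,   9, -27]

Back-substitution:
x₂ = (-27) / 9 = -3
x₁ = (12 - (-4)(-3)) / 1 = 0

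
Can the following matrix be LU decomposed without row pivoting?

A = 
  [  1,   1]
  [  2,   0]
Yes.
A[1,1] = 1 ≠ 0, so Gaussian elimination proceeds without a row swap: multiplier ℓ₂₁ = (2)/(1) = 2, and U[2,2] = 0 - (2)(1) = -2.
L = 
  [  1,   0]
  [  2,   1]
U = 
  [  1,   1]
  [  0,  -2]
Check row 2 of LU: [(2)(1), (2)(1) + (-2)] = [2, 0] = row 2 of A ✓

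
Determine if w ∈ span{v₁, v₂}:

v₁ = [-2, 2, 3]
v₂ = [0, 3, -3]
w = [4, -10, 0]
Yes

Form the augmented matrix and row-reduce:
[v₁|v₂|w] = 
  [ -2,   0,   4]
  [  2,   3, -10]
  [  3,  -3,   0]
R2 → R2 + (1)·R1
R3 → R3 + (3/2)·R1
R3 → R3 + (1)·R2
REF = 
  [ -2,   0,   4]
  [  0,   3,  -6]
  [  0,   0,   0]

No row of the form [0 0 | nonzero], so the system is consistent. Back-substitution gives c₁ = -2, c₂ = -2: w = (-2)·v₁ + (-2)·v₂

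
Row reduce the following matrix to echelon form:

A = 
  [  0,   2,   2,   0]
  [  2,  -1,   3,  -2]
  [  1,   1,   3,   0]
Row operations:
Swap R1 ↔ R2
R3 → R3 - (1/2)·R1
R3 → R3 - (3/4)·R2

Resulting echelon form:
REF = 
  [  2,  -1,   3,  -2]
  [  0,   2,   2,   0]
  [  0,   0,   0,   1]

Rank = 3 (number of non-zero pivot rows).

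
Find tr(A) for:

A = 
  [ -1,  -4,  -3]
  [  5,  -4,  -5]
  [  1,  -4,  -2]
-7

tr(A) = -1 + -4 + -2 = -7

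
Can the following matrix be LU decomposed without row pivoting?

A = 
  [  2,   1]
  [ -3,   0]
Yes.
A[1,1] = 2 ≠ 0, so Gaussian elimination proceeds without a row swap: multiplier ℓ₂₁ = (-3)/(2) = -3/2, and U[2,2] = 0 - (-3/2)(1) = 3/2.
L = 
  [   1,    0]
  [-3/2,    1]
U = 
  [  2,   1]
  [  0, 3/2]
Check row 2 of LU: [(-3/2)(2), (-3/2)(1) + (3/2)] = [-3, 0] = row 2 of A ✓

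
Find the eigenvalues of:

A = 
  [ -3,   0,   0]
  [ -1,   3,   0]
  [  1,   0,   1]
Characteristic polynomial: det(λI - A) = λ³ - λ² - 9λ + 9
Testing integer divisors of the constant term: p(1) = 0, so (λ - 1) is a factor:
p(λ) = (λ - 1)(λ² - 9)
λ² - 9 = (λ + 3)(λ - 3)

λ = 1, 3, -3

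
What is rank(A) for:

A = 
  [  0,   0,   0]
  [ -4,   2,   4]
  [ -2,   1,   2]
Row reduce:
Swap R1 ↔ R2
R3 → R3 - (1/2)·R1
REF = 
  [ -4,   2,   4]
  [  0,   0,   0]
  [  0,   0,   0]
Pivot columns: 1 → 1 pivot.

rank(A) = 1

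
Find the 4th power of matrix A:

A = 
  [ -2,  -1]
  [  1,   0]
A² = A·A:
A²[1,1] = (-2)(-2) + (-1)(1) = 3
A²[1,2] = (-2)(-1) + (-1)(0) = 2
A²[2,1] = (1)(-2) + (0)(1) = -2
A²[2,2] = (1)(-1) + (0)(0) = -1
A² = 
  [  3,   2]
  [ -2,  -1]

A^3 = A^2·A:
A^3[1,1] = (3)(-2) + (2)(1) = -4
A^3[1,2] = (3)(-1) + (2)(0) = -3
A^3[2,1] = (-2)(-2) + (-1)(1) = 3
A^3[2,2] = (-2)(-1) + (-1)(0) = 2
A^3 = 
  [ -4,  -3]
  [  3,   2]

A^4 = A^3·A:
A^4[1,1] = (-4)(-2) + (-3)(1) = 5
A^4[1,2] = (-4)(-1) + (-3)(0) = 4
A^4[2,1] = (3)(-2) + (2)(1) = -4
A^4[2,2] = (3)(-1) + (2)(0) = -3
A^4 = 
  [  5,   4]
  [ -4,  -3]

Therefore
A^4 = 
  [  5,   4]
  [ -4,  -3]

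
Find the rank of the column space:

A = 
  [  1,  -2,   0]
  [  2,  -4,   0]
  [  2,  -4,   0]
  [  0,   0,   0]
Row reduce:
R2 → R2 - (2)·R1
R3 → R3 - (2)·R1
REF = 
  [  1,  -2,   0]
  [  0,   0,   0]
  [  0,   0,   0]
  [  0,   0,   0]
Pivot columns: 1 → 1 pivot.
dim(Col(A)) = number of pivot columns = 1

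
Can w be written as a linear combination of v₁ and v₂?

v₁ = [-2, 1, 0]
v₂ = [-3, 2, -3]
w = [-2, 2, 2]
No

Form the augmented matrix and row-reduce:
[v₁|v₂|w] = 
  [ -2,  -3,  -2]
  [  1,   2,   2]
  [  0,  -3,   2]
R2 → R2 + (1/2)·R1
R3 → R3 + (6)·R2
REF = 
  [ -2,  -3,  -2]
  [  0, 1/2,   1]
  [  0,   0,   8]

Row 3 reads [0 0 | 8], i.e. 0 = 8, so the system is inconsistent and w ∉ span{v₁, v₂}.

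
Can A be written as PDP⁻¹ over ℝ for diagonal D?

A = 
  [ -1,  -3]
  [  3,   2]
No

tr(A) = 1, det(A) = 7
Characteristic polynomial: λ² - tr(A)λ + det(A) = λ² - λ + 7
λ² - λ + 7 = 0  ⇒  λ = (1 ± √((-1)² - 4·(7)))/2 = (1 ± √(-27))/2
  = (1 + 3i√3)/2,  (1 - 3i√3)/2
Eigenvalues: (1 + 3i√3)/2, (1 - 3i√3)/2  (≈ 0.5 + 2.598i, 0.5 - 2.598i)
Has complex eigenvalues (not diagonalizable over ℝ).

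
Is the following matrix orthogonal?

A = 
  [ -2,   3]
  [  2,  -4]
No

AᵀA = 
  [  8, -14]
  [-14,  25]
≠ I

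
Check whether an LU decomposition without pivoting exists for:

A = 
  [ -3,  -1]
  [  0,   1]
Yes.
A[1,1] = -3 ≠ 0, so Gaussian elimination proceeds without a row swap: multiplier ℓ₂₁ = (0)/(-3) = 0, and U[2,2] = 1 - (0)(-1) = 1.
L = 
  [  1,   0]
  [  0,   1]
U = 
  [ -3,  -1]
  [  0,   1]
Check row 2 of LU: [(0)(-3), (0)(-1) + 1] = [0, 1] = row 2 of A ✓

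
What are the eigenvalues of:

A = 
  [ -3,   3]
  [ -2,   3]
λ = √3, -√3  (≈ 1.732, -1.732)

tr(A) = 0, det(A) = -3
Characteristic polynomial: λ² - tr(A)λ + det(A) = λ² - 3
λ² - 3 = 0  ⇒  λ = (0 ± √((0)² - 4·(-3)))/2 = (0 ± √(12))/2
  = √3,  -√3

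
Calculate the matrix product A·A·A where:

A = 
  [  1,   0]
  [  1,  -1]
A^3 = 
  [  1,   0]
  [  1,  -1]

A² = A·A:
A²[1,1] = (1)(1) + (0)(1) = 1
A²[1,2] = (1)(0) + (0)(-1) = 0
A²[2,1] = (1)(1) + (-1)(1) = 0
A²[2,2] = (1)(0) + (-1)(-1) = 1
A² = 
  [  1,   0]
  [  0,   1]

A^3 = A^2·A:
A^3[1,1] = (1)(1) + (0)(1) = 1
A^3[1,2] = (1)(0) + (0)(-1) = 0
A^3[2,1] = (0)(1) + (1)(1) = 1
A^3[2,2] = (0)(0) + (1)(-1) = -1
A^3 = 
  [  1,   0]
  [  1,  -1]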